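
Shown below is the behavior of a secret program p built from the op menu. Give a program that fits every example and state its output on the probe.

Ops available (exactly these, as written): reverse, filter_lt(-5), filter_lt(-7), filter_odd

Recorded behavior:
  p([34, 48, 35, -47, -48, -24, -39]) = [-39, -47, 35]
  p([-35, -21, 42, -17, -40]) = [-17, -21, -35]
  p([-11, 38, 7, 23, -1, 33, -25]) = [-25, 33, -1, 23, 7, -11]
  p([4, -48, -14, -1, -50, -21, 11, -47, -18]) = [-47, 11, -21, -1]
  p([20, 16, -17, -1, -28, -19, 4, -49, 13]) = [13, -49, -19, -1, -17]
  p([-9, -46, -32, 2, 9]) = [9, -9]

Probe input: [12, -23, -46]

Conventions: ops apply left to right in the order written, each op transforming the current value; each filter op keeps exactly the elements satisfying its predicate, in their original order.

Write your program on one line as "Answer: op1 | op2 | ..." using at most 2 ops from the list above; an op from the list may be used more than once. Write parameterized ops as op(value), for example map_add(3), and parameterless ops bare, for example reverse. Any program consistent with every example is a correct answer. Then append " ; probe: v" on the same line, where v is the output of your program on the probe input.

filter_odd | reverse ; probe: [-23]

Check, running the answer program on each example:
  [34, 48, 35, -47, -48, -24, -39] -> [35, -47, -39] -> [-39, -47, 35]
  [-35, -21, 42, -17, -40] -> [-35, -21, -17] -> [-17, -21, -35]
  [-11, 38, 7, 23, -1, 33, -25] -> [-11, 7, 23, -1, 33, -25] -> [-25, 33, -1, 23, 7, -11]
  [4, -48, -14, -1, -50, -21, 11, -47, -18] -> [-1, -21, 11, -47] -> [-47, 11, -21, -1]
  [20, 16, -17, -1, -28, -19, 4, -49, 13] -> [-17, -1, -19, -49, 13] -> [13, -49, -19, -1, -17]
  [-9, -46, -32, 2, 9] -> [-9, 9] -> [9, -9]
  probe: [12, -23, -46] -> [-23] -> [-23]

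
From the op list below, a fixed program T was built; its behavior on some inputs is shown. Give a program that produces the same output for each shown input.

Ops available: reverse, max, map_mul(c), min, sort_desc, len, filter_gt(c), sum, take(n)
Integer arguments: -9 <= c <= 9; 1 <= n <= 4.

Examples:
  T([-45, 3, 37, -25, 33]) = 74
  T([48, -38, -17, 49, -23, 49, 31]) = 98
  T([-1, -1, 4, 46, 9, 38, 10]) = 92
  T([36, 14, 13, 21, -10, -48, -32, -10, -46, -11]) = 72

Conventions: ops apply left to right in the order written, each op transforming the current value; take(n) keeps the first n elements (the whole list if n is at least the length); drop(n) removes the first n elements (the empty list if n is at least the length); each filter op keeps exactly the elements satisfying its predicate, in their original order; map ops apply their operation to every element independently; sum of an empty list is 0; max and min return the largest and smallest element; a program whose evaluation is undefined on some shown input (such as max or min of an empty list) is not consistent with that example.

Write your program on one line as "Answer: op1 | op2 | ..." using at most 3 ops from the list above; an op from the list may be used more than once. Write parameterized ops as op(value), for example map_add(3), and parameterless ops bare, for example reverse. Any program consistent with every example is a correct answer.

map_mul(2) | sort_desc | max

Check, running the answer program on each example:
  [-45, 3, 37, -25, 33] -> [-90, 6, 74, -50, 66] -> [74, 66, 6, -50, -90] -> 74
  [48, -38, -17, 49, -23, 49, 31] -> [96, -76, -34, 98, -46, 98, 62] -> [98, 98, 96, 62, -34, -46, -76] -> 98
  [-1, -1, 4, 46, 9, 38, 10] -> [-2, -2, 8, 92, 18, 76, 20] -> [92, 76, 20, 18, 8, -2, -2] -> 92
  [36, 14, 13, 21, -10, -48, -32, -10, -46, -11] -> [72, 28, 26, 42, -20, -96, -64, -20, -92, -22] -> [72, 42, 28, 26, -20, -20, -22, -64, -92, -96] -> 72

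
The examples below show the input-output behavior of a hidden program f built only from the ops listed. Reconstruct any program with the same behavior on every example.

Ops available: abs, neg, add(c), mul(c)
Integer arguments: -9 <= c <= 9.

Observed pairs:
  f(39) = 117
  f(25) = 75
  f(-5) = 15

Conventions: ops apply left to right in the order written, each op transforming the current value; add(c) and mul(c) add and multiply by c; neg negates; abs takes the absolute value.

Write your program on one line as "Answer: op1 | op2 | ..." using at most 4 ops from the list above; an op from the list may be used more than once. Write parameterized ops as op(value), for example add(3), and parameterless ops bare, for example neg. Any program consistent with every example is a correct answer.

mul(-1) | abs | mul(-3) | abs

Check, running the answer program on each example:
  39 -> -39 -> 39 -> -117 -> 117
  25 -> -25 -> 25 -> -75 -> 75
  -5 -> 5 -> 5 -> -15 -> 15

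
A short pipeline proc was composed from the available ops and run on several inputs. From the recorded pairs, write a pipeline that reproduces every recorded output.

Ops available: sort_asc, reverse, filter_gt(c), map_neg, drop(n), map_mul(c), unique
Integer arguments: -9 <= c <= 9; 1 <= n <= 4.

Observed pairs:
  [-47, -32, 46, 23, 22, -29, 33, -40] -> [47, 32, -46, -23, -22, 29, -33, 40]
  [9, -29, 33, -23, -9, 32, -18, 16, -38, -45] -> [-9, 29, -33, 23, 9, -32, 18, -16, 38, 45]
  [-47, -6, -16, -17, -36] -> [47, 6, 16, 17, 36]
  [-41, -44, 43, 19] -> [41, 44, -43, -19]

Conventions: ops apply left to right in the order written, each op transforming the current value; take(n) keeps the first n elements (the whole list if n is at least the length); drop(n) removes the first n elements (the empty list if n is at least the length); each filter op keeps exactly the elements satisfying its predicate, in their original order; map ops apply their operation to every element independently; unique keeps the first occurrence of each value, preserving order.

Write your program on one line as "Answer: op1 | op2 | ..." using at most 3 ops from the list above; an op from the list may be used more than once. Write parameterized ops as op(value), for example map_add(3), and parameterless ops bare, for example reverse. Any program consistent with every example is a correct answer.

reverse | map_neg | reverse

Check, running the answer program on each example:
  [-47, -32, 46, 23, 22, -29, 33, -40] -> [-40, 33, -29, 22, 23, 46, -32, -47] -> [40, -33, 29, -22, -23, -46, 32, 47] -> [47, 32, -46, -23, -22, 29, -33, 40]
  [9, -29, 33, -23, -9, 32, -18, 16, -38, -45] -> [-45, -38, 16, -18, 32, -9, -23, 33, -29, 9] -> [45, 38, -16, 18, -32, 9, 23, -33, 29, -9] -> [-9, 29, -33, 23, 9, -32, 18, -16, 38, 45]
  [-47, -6, -16, -17, -36] -> [-36, -17, -16, -6, -47] -> [36, 17, 16, 6, 47] -> [47, 6, 16, 17, 36]
  [-41, -44, 43, 19] -> [19, 43, -44, -41] -> [-19, -43, 44, 41] -> [41, 44, -43, -19]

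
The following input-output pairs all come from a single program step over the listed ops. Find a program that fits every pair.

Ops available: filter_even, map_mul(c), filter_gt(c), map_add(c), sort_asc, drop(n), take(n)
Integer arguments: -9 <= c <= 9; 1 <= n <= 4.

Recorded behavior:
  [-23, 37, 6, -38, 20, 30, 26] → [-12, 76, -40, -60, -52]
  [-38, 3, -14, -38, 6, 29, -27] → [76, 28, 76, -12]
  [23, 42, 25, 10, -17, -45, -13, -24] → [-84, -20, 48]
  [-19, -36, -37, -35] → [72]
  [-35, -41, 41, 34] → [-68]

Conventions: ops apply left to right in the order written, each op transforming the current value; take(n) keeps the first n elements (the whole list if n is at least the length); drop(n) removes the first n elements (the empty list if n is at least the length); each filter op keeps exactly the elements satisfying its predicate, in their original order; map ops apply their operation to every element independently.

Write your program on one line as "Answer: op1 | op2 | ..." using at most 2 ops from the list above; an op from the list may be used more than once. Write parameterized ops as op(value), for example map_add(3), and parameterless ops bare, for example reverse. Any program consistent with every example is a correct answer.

filter_even | map_mul(-2)

Check, running the answer program on each example:
  [-23, 37, 6, -38, 20, 30, 26] -> [6, -38, 20, 30, 26] -> [-12, 76, -40, -60, -52]
  [-38, 3, -14, -38, 6, 29, -27] -> [-38, -14, -38, 6] -> [76, 28, 76, -12]
  [23, 42, 25, 10, -17, -45, -13, -24] -> [42, 10, -24] -> [-84, -20, 48]
  [-19, -36, -37, -35] -> [-36] -> [72]
  [-35, -41, 41, 34] -> [34] -> [-68]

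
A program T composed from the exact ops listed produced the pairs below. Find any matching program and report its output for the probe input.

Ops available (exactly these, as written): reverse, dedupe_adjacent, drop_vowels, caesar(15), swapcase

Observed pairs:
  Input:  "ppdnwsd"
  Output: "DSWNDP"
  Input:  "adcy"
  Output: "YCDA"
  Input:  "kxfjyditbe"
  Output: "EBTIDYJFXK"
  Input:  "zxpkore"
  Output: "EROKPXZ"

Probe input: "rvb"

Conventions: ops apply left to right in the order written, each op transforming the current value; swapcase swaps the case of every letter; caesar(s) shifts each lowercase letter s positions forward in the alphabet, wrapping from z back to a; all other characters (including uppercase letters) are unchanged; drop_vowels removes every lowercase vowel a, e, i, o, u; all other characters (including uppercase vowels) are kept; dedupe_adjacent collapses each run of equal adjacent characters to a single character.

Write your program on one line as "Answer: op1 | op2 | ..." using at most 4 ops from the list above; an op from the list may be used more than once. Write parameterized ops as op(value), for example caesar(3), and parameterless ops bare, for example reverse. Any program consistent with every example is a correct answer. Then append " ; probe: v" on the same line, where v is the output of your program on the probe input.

dedupe_adjacent | reverse | swapcase ; probe: "BVR"

Check, running the answer program on each example:
  "ppdnwsd" -> "pdnwsd" -> "dswndp" -> "DSWNDP"
  "adcy" -> "adcy" -> "ycda" -> "YCDA"
  "kxfjyditbe" -> "kxfjyditbe" -> "ebtidyjfxk" -> "EBTIDYJFXK"
  "zxpkore" -> "zxpkore" -> "erokpxz" -> "EROKPXZ"
  probe: "rvb" -> "rvb" -> "bvr" -> "BVR"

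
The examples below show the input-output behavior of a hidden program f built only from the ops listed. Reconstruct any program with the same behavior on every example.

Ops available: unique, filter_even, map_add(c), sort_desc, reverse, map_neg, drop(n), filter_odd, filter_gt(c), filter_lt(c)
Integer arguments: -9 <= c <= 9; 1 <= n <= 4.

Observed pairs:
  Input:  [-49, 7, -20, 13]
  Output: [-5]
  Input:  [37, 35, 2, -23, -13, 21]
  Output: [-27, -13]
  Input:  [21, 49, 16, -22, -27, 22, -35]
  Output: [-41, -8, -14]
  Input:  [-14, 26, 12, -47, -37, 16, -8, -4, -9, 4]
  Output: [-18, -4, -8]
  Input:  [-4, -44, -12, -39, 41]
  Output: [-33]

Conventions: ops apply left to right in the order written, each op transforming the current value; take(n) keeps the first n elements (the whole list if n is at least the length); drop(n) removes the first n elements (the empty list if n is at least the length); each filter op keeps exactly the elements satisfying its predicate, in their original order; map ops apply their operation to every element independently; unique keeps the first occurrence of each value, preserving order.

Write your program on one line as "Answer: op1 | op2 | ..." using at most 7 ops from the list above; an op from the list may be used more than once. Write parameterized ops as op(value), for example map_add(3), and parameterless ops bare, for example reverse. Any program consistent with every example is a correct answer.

map_add(-2) | drop(1) | map_add(-3) | map_add(-3) | map_neg | filter_lt(-3)

Check, running the answer program on each example:
  [-49, 7, -20, 13] -> [-51, 5, -22, 11] -> [5, -22, 11] -> [2, -25, 8] -> [-1, -28, 5] -> [1, 28, -5] -> [-5]
  [37, 35, 2, -23, -13, 21] -> [35, 33, 0, -25, -15, 19] -> [33, 0, -25, -15, 19] -> [30, -3, -28, -18, 16] -> [27, -6, -31, -21, 13] -> [-27, 6, 31, 21, -13] -> [-27, -13]
  [21, 49, 16, -22, -27, 22, -35] -> [19, 47, 14, -24, -29, 20, -37] -> [47, 14, -24, -29, 20, -37] -> [44, 11, -27, -32, 17, -40] -> [41, 8, -30, -35, 14, -43] -> [-41, -8, 30, 35, -14, 43] -> [-41, -8, -14]
  [-14, 26, 12, -47, -37, 16, -8, -4, -9, 4] -> [-16, 24, 10, -49, -39, 14, -10, -6, -11, 2] -> [24, 10, -49, -39, 14, -10, -6, -11, 2] -> [21, 7, -52, -42, 11, -13, -9, -14, -1] -> [18, 4, -55, -45, 8, -16, -12, -17, -4] -> [-18, -4, 55, 45, -8, 16, 12, 17, 4] -> [-18, -4, -8]
  [-4, -44, -12, -39, 41] -> [-6, -46, -14, -41, 39] -> [-46, -14, -41, 39] -> [-49, -17, -44, 36] -> [-52, -20, -47, 33] -> [52, 20, 47, -33] -> [-33]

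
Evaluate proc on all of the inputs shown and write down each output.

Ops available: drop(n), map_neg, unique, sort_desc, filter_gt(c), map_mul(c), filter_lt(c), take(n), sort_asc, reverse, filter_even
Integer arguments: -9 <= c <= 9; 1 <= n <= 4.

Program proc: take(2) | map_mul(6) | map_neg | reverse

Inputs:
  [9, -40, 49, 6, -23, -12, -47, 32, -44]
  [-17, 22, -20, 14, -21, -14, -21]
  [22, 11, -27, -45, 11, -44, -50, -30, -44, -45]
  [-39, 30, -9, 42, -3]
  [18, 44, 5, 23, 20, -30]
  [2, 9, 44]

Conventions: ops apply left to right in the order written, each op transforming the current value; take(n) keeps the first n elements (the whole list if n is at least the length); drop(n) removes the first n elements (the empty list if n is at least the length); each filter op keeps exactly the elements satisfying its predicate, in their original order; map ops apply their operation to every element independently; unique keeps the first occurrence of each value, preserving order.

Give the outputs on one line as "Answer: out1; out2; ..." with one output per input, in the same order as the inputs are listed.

[240, -54]; [-132, 102]; [-66, -132]; [-180, 234]; [-264, -108]; [-54, -12]

Execution, op by op:
  [9, -40, 49, 6, -23, -12, -47, 32, -44] -> [9, -40] -> [54, -240] -> [-54, 240] -> [240, -54]
  [-17, 22, -20, 14, -21, -14, -21] -> [-17, 22] -> [-102, 132] -> [102, -132] -> [-132, 102]
  [22, 11, -27, -45, 11, -44, -50, -30, -44, -45] -> [22, 11] -> [132, 66] -> [-132, -66] -> [-66, -132]
  [-39, 30, -9, 42, -3] -> [-39, 30] -> [-234, 180] -> [234, -180] -> [-180, 234]
  [18, 44, 5, 23, 20, -30] -> [18, 44] -> [108, 264] -> [-108, -264] -> [-264, -108]
  [2, 9, 44] -> [2, 9] -> [12, 54] -> [-12, -54] -> [-54, -12]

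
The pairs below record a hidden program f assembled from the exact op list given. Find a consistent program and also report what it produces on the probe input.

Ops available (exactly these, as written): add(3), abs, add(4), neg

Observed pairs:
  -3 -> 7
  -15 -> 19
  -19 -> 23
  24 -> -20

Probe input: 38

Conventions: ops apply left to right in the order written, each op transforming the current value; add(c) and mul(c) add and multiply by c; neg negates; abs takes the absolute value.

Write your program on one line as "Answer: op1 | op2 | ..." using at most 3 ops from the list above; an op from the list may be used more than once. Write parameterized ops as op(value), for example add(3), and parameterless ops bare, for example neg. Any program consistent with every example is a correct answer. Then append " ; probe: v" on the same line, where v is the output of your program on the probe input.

neg | add(4) ; probe: -34

Check, running the answer program on each example:
  -3 -> 3 -> 7
  -15 -> 15 -> 19
  -19 -> 19 -> 23
  24 -> -24 -> -20
  probe: 38 -> -38 -> -34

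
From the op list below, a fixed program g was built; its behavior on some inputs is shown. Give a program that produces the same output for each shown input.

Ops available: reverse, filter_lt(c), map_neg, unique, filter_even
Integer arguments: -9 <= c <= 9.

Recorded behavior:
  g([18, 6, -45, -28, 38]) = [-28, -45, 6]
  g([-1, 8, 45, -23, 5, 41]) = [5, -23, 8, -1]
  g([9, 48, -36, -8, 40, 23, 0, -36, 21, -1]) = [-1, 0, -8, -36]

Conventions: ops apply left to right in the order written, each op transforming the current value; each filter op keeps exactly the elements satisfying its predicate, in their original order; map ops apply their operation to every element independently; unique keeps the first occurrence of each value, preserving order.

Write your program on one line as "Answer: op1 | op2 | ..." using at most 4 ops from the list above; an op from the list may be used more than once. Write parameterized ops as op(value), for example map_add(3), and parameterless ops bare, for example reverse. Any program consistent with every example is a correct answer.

unique | reverse | filter_lt(9)

Check, running the answer program on each example:
  [18, 6, -45, -28, 38] -> [18, 6, -45, -28, 38] -> [38, -28, -45, 6, 18] -> [-28, -45, 6]
  [-1, 8, 45, -23, 5, 41] -> [-1, 8, 45, -23, 5, 41] -> [41, 5, -23, 45, 8, -1] -> [5, -23, 8, -1]
  [9, 48, -36, -8, 40, 23, 0, -36, 21, -1] -> [9, 48, -36, -8, 40, 23, 0, 21, -1] -> [-1, 21, 0, 23, 40, -8, -36, 48, 9] -> [-1, 0, -8, -36]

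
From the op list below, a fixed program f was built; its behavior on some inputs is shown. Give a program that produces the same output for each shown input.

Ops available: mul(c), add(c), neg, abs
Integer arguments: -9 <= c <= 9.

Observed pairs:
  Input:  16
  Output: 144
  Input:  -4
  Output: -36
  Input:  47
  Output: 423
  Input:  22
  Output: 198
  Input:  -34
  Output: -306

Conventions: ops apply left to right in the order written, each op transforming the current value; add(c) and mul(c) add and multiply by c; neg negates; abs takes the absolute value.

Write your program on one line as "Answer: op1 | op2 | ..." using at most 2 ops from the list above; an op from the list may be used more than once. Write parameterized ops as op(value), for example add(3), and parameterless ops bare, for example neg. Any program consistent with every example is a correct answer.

mul(-9) | neg

Check, running the answer program on each example:
  16 -> -144 -> 144
  -4 -> 36 -> -36
  47 -> -423 -> 423
  22 -> -198 -> 198
  -34 -> 306 -> -306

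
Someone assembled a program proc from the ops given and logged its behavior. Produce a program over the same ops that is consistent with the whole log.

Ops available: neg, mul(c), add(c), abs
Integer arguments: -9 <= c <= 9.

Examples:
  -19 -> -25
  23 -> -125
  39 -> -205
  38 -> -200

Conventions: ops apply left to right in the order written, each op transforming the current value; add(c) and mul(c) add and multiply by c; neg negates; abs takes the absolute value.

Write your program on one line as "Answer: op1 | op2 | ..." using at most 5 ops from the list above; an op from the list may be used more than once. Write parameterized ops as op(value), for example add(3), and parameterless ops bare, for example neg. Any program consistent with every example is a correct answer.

add(8) | neg | abs | add(-6) | mul(-5)

Check, running the answer program on each example:
  -19 -> -11 -> 11 -> 11 -> 5 -> -25
  23 -> 31 -> -31 -> 31 -> 25 -> -125
  39 -> 47 -> -47 -> 47 -> 41 -> -205
  38 -> 46 -> -46 -> 46 -> 40 -> -200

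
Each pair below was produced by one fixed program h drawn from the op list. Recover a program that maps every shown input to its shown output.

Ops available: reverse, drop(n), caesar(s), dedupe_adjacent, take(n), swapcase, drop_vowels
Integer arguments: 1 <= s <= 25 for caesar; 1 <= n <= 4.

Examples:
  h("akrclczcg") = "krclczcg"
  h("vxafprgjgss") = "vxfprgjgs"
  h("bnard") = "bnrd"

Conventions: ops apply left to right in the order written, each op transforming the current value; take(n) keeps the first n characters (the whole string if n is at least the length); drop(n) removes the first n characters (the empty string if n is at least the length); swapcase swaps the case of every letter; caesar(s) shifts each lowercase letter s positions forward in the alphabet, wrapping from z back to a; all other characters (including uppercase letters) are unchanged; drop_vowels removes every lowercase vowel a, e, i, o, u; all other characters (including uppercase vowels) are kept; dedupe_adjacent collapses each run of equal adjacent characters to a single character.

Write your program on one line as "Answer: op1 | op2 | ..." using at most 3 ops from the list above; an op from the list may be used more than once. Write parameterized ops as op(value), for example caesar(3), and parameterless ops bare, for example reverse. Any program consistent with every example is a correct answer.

dedupe_adjacent | drop_vowels

Check, running the answer program on each example:
  "akrclczcg" -> "akrclczcg" -> "krclczcg"
  "vxafprgjgss" -> "vxafprgjgs" -> "vxfprgjgs"
  "bnard" -> "bnard" -> "bnrd"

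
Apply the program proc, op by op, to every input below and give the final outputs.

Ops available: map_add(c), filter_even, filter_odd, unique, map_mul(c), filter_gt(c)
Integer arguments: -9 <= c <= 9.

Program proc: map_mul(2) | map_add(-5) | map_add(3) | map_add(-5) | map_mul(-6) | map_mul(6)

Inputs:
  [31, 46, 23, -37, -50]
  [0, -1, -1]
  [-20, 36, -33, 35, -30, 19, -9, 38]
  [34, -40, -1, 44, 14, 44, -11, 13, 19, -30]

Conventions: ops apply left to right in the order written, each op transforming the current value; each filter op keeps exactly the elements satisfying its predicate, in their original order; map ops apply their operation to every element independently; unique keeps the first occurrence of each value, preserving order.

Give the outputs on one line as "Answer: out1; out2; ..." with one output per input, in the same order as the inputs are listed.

[-1980, -3060, -1404, 2916, 3852]; [252, 324, 324]; [1692, -2340, 2628, -2268, 2412, -1116, 900, -2484]; [-2196, 3132, 324, -2916, -756, -2916, 1044, -684, -1116, 2412]

Execution, op by op:
  [31, 46, 23, -37, -50] -> [62, 92, 46, -74, -100] -> [57, 87, 41, -79, -105] -> [60, 90, 44, -76, -102] -> [55, 85, 39, -81, -107] -> [-330, -510, -234, 486, 642] -> [-1980, -3060, -1404, 2916, 3852]
  [0, -1, -1] -> [0, -2, -2] -> [-5, -7, -7] -> [-2, -4, -4] -> [-7, -9, -9] -> [42, 54, 54] -> [252, 324, 324]
  [-20, 36, -33, 35, -30, 19, -9, 38] -> [-40, 72, -66, 70, -60, 38, -18, 76] -> [-45, 67, -71, 65, -65, 33, -23, 71] -> [-42, 70, -68, 68, -62, 36, -20, 74] -> [-47, 65, -73, 63, -67, 31, -25, 69] -> [282, -390, 438, -378, 402, -186, 150, -414] -> [1692, -2340, 2628, -2268, 2412, -1116, 900, -2484]
  [34, -40, -1, 44, 14, 44, -11, 13, 19, -30] -> [68, -80, -2, 88, 28, 88, -22, 26, 38, -60] -> [63, -85, -7, 83, 23, 83, -27, 21, 33, -65] -> [66, -82, -4, 86, 26, 86, -24, 24, 36, -62] -> [61, -87, -9, 81, 21, 81, -29, 19, 31, -67] -> [-366, 522, 54, -486, -126, -486, 174, -114, -186, 402] -> [-2196, 3132, 324, -2916, -756, -2916, 1044, -684, -1116, 2412]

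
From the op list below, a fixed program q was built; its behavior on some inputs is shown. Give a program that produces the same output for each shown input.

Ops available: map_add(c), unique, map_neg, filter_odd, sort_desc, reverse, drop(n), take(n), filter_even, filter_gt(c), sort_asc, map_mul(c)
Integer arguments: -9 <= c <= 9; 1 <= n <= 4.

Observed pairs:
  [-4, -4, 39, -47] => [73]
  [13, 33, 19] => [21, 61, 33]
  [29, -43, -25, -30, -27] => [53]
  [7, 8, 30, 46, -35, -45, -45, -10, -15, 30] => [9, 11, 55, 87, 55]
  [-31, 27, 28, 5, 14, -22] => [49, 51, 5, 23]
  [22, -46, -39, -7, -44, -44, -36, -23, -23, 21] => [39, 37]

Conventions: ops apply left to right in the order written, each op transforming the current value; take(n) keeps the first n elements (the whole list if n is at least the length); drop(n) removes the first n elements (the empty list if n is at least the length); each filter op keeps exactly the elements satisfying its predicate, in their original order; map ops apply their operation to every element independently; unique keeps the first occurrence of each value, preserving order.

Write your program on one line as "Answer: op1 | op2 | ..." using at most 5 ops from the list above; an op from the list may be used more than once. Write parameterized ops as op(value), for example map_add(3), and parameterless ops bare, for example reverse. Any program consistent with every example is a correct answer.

map_add(-3) | filter_gt(0) | map_mul(2) | map_add(1)

Check, running the answer program on each example:
  [-4, -4, 39, -47] -> [-7, -7, 36, -50] -> [36] -> [72] -> [73]
  [13, 33, 19] -> [10, 30, 16] -> [10, 30, 16] -> [20, 60, 32] -> [21, 61, 33]
  [29, -43, -25, -30, -27] -> [26, -46, -28, -33, -30] -> [26] -> [52] -> [53]
  [7, 8, 30, 46, -35, -45, -45, -10, -15, 30] -> [4, 5, 27, 43, -38, -48, -48, -13, -18, 27] -> [4, 5, 27, 43, 27] -> [8, 10, 54, 86, 54] -> [9, 11, 55, 87, 55]
  [-31, 27, 28, 5, 14, -22] -> [-34, 24, 25, 2, 11, -25] -> [24, 25, 2, 11] -> [48, 50, 4, 22] -> [49, 51, 5, 23]
  [22, -46, -39, -7, -44, -44, -36, -23, -23, 21] -> [19, -49, -42, -10, -47, -47, -39, -26, -26, 18] -> [19, 18] -> [38, 36] -> [39, 37]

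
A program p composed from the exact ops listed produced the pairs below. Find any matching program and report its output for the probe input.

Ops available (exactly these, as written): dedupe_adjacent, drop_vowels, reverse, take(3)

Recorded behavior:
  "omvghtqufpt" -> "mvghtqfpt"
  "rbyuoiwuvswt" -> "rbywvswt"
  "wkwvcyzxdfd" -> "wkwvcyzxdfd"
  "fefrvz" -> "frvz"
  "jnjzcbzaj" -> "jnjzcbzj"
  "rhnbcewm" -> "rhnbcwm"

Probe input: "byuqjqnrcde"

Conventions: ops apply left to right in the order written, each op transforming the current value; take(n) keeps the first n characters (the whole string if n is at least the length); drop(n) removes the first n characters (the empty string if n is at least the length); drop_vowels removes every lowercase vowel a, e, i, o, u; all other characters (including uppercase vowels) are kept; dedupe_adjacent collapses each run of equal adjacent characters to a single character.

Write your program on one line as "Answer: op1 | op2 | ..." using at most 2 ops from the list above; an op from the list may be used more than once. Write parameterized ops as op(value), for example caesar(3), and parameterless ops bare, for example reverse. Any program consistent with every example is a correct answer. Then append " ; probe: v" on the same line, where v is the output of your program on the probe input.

drop_vowels | dedupe_adjacent ; probe: "byqjqnrcd"

Check, running the answer program on each example:
  "omvghtqufpt" -> "mvghtqfpt" -> "mvghtqfpt"
  "rbyuoiwuvswt" -> "rbywvswt" -> "rbywvswt"
  "wkwvcyzxdfd" -> "wkwvcyzxdfd" -> "wkwvcyzxdfd"
  "fefrvz" -> "ffrvz" -> "frvz"
  "jnjzcbzaj" -> "jnjzcbzj" -> "jnjzcbzj"
  "rhnbcewm" -> "rhnbcwm" -> "rhnbcwm"
  probe: "byuqjqnrcde" -> "byqjqnrcd" -> "byqjqnrcd"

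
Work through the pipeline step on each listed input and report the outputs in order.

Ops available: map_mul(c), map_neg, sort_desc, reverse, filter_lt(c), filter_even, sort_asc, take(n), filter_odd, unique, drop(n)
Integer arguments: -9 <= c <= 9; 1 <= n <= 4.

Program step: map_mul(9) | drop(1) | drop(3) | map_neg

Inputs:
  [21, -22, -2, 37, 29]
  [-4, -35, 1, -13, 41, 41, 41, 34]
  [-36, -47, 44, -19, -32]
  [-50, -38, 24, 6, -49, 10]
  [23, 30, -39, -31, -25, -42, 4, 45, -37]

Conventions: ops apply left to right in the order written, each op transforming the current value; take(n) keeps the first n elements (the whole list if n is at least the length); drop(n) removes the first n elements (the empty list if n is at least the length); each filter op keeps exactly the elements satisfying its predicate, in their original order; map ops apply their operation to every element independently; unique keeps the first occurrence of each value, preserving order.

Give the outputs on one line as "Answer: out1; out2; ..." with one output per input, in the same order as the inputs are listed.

Execution, op by op:
  [21, -22, -2, 37, 29] -> [189, -198, -18, 333, 261] -> [-198, -18, 333, 261] -> [261] -> [-261]
  [-4, -35, 1, -13, 41, 41, 41, 34] -> [-36, -315, 9, -117, 369, 369, 369, 306] -> [-315, 9, -117, 369, 369, 369, 306] -> [369, 369, 369, 306] -> [-369, -369, -369, -306]
  [-36, -47, 44, -19, -32] -> [-324, -423, 396, -171, -288] -> [-423, 396, -171, -288] -> [-288] -> [288]
  [-50, -38, 24, 6, -49, 10] -> [-450, -342, 216, 54, -441, 90] -> [-342, 216, 54, -441, 90] -> [-441, 90] -> [441, -90]
  [23, 30, -39, -31, -25, -42, 4, 45, -37] -> [207, 270, -351, -279, -225, -378, 36, 405, -333] -> [270, -351, -279, -225, -378, 36, 405, -333] -> [-225, -378, 36, 405, -333] -> [225, 378, -36, -405, 333]

[-261]; [-369, -369, -369, -306]; [288]; [441, -90]; [225, 378, -36, -405, 333]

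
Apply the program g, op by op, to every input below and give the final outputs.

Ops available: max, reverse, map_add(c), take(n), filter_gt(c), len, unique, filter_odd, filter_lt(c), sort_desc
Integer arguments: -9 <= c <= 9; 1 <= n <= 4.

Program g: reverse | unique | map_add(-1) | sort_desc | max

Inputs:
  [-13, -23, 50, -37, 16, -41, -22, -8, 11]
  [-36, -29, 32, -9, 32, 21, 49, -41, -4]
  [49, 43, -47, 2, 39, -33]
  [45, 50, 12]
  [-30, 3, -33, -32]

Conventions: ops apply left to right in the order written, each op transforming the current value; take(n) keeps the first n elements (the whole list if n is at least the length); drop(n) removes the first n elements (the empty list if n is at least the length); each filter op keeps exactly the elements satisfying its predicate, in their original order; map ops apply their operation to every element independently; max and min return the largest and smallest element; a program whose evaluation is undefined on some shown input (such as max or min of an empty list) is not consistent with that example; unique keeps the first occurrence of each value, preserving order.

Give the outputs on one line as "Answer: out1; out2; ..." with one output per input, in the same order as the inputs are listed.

Execution, op by op:
  [-13, -23, 50, -37, 16, -41, -22, -8, 11] -> [11, -8, -22, -41, 16, -37, 50, -23, -13] -> [11, -8, -22, -41, 16, -37, 50, -23, -13] -> [10, -9, -23, -42, 15, -38, 49, -24, -14] -> [49, 15, 10, -9, -14, -23, -24, -38, -42] -> 49
  [-36, -29, 32, -9, 32, 21, 49, -41, -4] -> [-4, -41, 49, 21, 32, -9, 32, -29, -36] -> [-4, -41, 49, 21, 32, -9, -29, -36] -> [-5, -42, 48, 20, 31, -10, -30, -37] -> [48, 31, 20, -5, -10, -30, -37, -42] -> 48
  [49, 43, -47, 2, 39, -33] -> [-33, 39, 2, -47, 43, 49] -> [-33, 39, 2, -47, 43, 49] -> [-34, 38, 1, -48, 42, 48] -> [48, 42, 38, 1, -34, -48] -> 48
  [45, 50, 12] -> [12, 50, 45] -> [12, 50, 45] -> [11, 49, 44] -> [49, 44, 11] -> 49
  [-30, 3, -33, -32] -> [-32, -33, 3, -30] -> [-32, -33, 3, -30] -> [-33, -34, 2, -31] -> [2, -31, -33, -34] -> 2

49; 48; 48; 49; 2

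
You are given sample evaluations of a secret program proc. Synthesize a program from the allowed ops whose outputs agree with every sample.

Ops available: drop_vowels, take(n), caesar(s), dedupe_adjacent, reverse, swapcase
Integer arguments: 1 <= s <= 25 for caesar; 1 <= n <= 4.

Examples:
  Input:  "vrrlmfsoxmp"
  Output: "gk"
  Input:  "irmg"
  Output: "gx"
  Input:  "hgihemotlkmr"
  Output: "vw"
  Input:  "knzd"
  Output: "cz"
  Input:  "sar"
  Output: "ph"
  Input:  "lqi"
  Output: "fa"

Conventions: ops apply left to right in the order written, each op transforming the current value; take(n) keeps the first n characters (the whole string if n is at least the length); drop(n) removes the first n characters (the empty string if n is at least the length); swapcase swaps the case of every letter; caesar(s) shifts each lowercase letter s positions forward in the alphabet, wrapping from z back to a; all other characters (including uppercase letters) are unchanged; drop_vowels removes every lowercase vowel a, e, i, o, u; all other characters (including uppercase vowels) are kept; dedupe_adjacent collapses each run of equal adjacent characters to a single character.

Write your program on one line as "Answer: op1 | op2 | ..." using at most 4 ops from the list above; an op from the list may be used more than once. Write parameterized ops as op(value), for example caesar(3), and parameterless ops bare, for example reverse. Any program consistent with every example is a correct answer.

take(2) | reverse | caesar(15)

Check, running the answer program on each example:
  "vrrlmfsoxmp" -> "vr" -> "rv" -> "gk"
  "irmg" -> "ir" -> "ri" -> "gx"
  "hgihemotlkmr" -> "hg" -> "gh" -> "vw"
  "knzd" -> "kn" -> "nk" -> "cz"
  "sar" -> "sa" -> "as" -> "ph"
  "lqi" -> "lq" -> "ql" -> "fa"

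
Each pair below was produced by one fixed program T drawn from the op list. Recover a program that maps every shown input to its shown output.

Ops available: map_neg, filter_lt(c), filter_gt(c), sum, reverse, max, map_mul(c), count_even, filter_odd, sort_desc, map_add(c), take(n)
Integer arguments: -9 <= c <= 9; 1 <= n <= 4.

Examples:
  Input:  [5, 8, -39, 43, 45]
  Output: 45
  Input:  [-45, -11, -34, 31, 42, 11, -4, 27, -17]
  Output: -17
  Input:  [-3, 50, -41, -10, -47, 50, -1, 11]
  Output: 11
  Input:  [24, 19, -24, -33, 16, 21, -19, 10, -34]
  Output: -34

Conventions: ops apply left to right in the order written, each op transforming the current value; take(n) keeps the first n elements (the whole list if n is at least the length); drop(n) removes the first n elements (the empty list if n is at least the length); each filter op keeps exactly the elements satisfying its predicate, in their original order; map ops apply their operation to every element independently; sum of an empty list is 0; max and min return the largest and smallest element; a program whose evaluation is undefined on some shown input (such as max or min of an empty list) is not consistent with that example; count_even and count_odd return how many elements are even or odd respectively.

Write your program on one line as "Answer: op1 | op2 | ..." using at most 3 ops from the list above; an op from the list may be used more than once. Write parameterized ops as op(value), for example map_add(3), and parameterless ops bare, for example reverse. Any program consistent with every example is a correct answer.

reverse | take(1) | sum

Check, running the answer program on each example:
  [5, 8, -39, 43, 45] -> [45, 43, -39, 8, 5] -> [45] -> 45
  [-45, -11, -34, 31, 42, 11, -4, 27, -17] -> [-17, 27, -4, 11, 42, 31, -34, -11, -45] -> [-17] -> -17
  [-3, 50, -41, -10, -47, 50, -1, 11] -> [11, -1, 50, -47, -10, -41, 50, -3] -> [11] -> 11
  [24, 19, -24, -33, 16, 21, -19, 10, -34] -> [-34, 10, -19, 21, 16, -33, -24, 19, 24] -> [-34] -> -34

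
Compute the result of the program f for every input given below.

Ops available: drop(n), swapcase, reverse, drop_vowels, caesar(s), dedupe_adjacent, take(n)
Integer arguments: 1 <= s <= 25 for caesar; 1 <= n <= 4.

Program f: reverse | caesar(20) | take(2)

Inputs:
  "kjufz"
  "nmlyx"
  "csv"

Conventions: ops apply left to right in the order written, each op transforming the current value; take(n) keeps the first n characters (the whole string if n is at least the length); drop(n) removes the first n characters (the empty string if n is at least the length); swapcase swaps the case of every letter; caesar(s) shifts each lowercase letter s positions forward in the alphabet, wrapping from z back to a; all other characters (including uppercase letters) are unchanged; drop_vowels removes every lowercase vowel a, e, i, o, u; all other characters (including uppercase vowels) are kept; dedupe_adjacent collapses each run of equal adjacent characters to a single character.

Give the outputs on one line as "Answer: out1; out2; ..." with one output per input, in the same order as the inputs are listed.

"tz"; "rs"; "pm"

Execution, op by op:
  "kjufz" -> "zfujk" -> "tzode" -> "tz"
  "nmlyx" -> "xylmn" -> "rsfgh" -> "rs"
  "csv" -> "vsc" -> "pmw" -> "pm"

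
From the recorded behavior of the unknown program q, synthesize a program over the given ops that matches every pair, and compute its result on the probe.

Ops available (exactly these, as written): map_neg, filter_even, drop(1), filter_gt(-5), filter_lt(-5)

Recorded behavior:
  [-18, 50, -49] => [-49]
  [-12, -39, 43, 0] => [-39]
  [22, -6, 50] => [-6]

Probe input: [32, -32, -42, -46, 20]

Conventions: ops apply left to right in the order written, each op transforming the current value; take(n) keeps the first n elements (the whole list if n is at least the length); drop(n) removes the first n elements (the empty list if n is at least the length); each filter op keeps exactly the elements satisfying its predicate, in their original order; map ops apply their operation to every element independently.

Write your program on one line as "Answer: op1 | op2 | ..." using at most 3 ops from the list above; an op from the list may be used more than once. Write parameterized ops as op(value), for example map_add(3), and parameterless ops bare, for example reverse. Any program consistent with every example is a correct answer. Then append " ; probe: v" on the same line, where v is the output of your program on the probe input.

drop(1) | filter_lt(-5) ; probe: [-32, -42, -46]

Check, running the answer program on each example:
  [-18, 50, -49] -> [50, -49] -> [-49]
  [-12, -39, 43, 0] -> [-39, 43, 0] -> [-39]
  [22, -6, 50] -> [-6, 50] -> [-6]
  probe: [32, -32, -42, -46, 20] -> [-32, -42, -46, 20] -> [-32, -42, -46]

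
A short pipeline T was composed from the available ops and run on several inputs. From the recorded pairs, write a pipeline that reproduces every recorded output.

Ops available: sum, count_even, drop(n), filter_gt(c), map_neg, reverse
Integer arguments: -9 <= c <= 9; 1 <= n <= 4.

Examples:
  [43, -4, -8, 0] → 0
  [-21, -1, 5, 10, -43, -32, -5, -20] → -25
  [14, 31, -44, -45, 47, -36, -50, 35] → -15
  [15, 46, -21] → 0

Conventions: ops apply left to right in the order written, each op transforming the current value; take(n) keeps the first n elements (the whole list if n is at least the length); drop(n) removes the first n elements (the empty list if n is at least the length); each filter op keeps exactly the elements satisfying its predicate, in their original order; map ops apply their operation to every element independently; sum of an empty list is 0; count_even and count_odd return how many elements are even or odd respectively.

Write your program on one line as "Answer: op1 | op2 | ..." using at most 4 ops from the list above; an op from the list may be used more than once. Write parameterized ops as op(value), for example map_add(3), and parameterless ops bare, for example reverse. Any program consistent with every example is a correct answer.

drop(4) | drop(2) | sum

Check, running the answer program on each example:
  [43, -4, -8, 0] -> [] -> [] -> 0
  [-21, -1, 5, 10, -43, -32, -5, -20] -> [-43, -32, -5, -20] -> [-5, -20] -> -25
  [14, 31, -44, -45, 47, -36, -50, 35] -> [47, -36, -50, 35] -> [-50, 35] -> -15
  [15, 46, -21] -> [] -> [] -> 0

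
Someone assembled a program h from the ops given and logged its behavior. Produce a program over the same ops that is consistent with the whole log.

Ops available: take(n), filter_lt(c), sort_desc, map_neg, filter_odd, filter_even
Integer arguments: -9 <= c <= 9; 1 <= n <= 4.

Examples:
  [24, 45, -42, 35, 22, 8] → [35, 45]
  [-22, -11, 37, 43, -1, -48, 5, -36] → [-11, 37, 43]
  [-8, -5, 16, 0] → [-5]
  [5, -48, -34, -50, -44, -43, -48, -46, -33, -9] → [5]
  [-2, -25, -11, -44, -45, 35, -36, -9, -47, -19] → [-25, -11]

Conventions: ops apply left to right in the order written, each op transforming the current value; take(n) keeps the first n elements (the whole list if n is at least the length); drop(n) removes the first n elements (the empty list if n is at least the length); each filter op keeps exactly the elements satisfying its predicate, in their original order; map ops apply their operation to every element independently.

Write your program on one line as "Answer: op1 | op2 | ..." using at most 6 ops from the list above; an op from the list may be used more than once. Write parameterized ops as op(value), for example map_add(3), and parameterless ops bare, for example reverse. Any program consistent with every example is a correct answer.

map_neg | take(4) | filter_odd | sort_desc | map_neg

Check, running the answer program on each example:
  [24, 45, -42, 35, 22, 8] -> [-24, -45, 42, -35, -22, -8] -> [-24, -45, 42, -35] -> [-45, -35] -> [-35, -45] -> [35, 45]
  [-22, -11, 37, 43, -1, -48, 5, -36] -> [22, 11, -37, -43, 1, 48, -5, 36] -> [22, 11, -37, -43] -> [11, -37, -43] -> [11, -37, -43] -> [-11, 37, 43]
  [-8, -5, 16, 0] -> [8, 5, -16, 0] -> [8, 5, -16, 0] -> [5] -> [5] -> [-5]
  [5, -48, -34, -50, -44, -43, -48, -46, -33, -9] -> [-5, 48, 34, 50, 44, 43, 48, 46, 33, 9] -> [-5, 48, 34, 50] -> [-5] -> [-5] -> [5]
  [-2, -25, -11, -44, -45, 35, -36, -9, -47, -19] -> [2, 25, 11, 44, 45, -35, 36, 9, 47, 19] -> [2, 25, 11, 44] -> [25, 11] -> [25, 11] -> [-25, -11]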